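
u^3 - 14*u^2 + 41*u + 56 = (u - 8)*(u - 7)*(u + 1)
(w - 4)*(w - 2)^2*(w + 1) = w^4 - 7*w^3 + 12*w^2 + 4*w - 16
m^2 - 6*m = m*(m - 6)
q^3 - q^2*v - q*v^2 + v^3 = (-q + v)^2*(q + v)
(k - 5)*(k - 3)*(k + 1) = k^3 - 7*k^2 + 7*k + 15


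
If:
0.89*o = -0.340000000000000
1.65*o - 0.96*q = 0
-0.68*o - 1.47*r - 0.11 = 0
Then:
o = -0.38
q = -0.66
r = 0.10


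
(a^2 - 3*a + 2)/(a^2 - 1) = (a - 2)/(a + 1)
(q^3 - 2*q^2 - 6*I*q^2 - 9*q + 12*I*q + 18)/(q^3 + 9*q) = (q^2 - q*(2 + 3*I) + 6*I)/(q*(q + 3*I))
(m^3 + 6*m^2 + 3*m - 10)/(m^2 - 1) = (m^2 + 7*m + 10)/(m + 1)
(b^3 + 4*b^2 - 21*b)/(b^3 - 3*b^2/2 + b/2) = 2*(b^2 + 4*b - 21)/(2*b^2 - 3*b + 1)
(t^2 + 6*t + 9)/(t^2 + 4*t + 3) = (t + 3)/(t + 1)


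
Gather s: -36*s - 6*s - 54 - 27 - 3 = -42*s - 84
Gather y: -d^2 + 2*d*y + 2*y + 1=-d^2 + y*(2*d + 2) + 1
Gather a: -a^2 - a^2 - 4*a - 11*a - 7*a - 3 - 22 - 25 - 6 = -2*a^2 - 22*a - 56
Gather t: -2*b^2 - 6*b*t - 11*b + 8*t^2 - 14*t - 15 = -2*b^2 - 11*b + 8*t^2 + t*(-6*b - 14) - 15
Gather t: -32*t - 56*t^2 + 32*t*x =-56*t^2 + t*(32*x - 32)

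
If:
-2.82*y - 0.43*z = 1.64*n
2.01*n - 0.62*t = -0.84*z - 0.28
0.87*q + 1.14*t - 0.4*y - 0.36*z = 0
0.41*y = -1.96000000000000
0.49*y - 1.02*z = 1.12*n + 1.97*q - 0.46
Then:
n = -61.29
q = -103.38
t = 160.93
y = -4.78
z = 265.11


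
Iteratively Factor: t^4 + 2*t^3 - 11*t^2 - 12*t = (t + 1)*(t^3 + t^2 - 12*t) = (t + 1)*(t + 4)*(t^2 - 3*t) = t*(t + 1)*(t + 4)*(t - 3)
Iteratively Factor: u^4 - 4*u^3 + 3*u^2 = (u - 3)*(u^3 - u^2) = (u - 3)*(u - 1)*(u^2) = u*(u - 3)*(u - 1)*(u)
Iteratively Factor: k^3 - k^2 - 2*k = (k)*(k^2 - k - 2) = k*(k + 1)*(k - 2)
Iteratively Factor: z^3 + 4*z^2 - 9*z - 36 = (z - 3)*(z^2 + 7*z + 12) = (z - 3)*(z + 3)*(z + 4)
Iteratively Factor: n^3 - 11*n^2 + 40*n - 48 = (n - 4)*(n^2 - 7*n + 12) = (n - 4)*(n - 3)*(n - 4)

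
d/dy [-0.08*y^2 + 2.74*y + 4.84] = 2.74 - 0.16*y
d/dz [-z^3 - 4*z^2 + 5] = z*(-3*z - 8)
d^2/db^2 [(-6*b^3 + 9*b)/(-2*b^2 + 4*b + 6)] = 3*(11*b^3 + 36*b^2 + 27*b + 18)/(b^6 - 6*b^5 + 3*b^4 + 28*b^3 - 9*b^2 - 54*b - 27)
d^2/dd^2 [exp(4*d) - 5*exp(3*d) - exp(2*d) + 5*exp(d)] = (16*exp(3*d) - 45*exp(2*d) - 4*exp(d) + 5)*exp(d)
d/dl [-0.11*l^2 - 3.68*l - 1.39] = -0.22*l - 3.68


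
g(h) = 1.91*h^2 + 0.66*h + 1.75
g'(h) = 3.82*h + 0.66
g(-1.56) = 5.37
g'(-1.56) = -5.30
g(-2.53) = 12.31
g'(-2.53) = -9.00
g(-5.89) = 64.12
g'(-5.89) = -21.84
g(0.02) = 1.76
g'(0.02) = 0.74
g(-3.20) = 19.20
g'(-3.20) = -11.56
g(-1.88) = 7.26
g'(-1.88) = -6.52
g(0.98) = 4.23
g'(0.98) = 4.40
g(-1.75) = 6.44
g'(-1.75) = -6.02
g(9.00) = 162.40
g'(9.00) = 35.04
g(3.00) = 20.92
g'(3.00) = 12.12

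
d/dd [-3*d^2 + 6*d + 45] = 6 - 6*d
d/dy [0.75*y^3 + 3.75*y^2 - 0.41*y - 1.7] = 2.25*y^2 + 7.5*y - 0.41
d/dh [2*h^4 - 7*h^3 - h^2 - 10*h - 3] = 8*h^3 - 21*h^2 - 2*h - 10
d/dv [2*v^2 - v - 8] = 4*v - 1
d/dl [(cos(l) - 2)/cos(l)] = -2*sin(l)/cos(l)^2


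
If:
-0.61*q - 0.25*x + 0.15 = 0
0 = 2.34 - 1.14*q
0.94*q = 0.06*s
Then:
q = 2.05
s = 32.16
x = -4.41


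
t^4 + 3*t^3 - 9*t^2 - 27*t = t*(t - 3)*(t + 3)^2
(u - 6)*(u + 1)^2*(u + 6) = u^4 + 2*u^3 - 35*u^2 - 72*u - 36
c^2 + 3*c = c*(c + 3)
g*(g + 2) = g^2 + 2*g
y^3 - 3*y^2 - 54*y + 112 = (y - 8)*(y - 2)*(y + 7)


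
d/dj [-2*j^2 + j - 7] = 1 - 4*j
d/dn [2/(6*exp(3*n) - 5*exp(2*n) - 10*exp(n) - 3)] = (-36*exp(2*n) + 20*exp(n) + 20)*exp(n)/(-6*exp(3*n) + 5*exp(2*n) + 10*exp(n) + 3)^2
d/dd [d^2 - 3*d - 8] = 2*d - 3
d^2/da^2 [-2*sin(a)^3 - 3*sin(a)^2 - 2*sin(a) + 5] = 18*sin(a)^3 + 12*sin(a)^2 - 10*sin(a) - 6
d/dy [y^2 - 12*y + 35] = 2*y - 12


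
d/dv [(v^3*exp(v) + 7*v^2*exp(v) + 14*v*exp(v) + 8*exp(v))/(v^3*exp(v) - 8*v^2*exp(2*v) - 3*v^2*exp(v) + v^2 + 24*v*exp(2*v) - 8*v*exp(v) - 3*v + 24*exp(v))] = (-(v^3 + 7*v^2 + 14*v + 8)*(v^3*exp(v) - 16*v^2*exp(2*v) + 32*v*exp(2*v) - 14*v*exp(v) + 2*v + 24*exp(2*v) + 16*exp(v) - 3) + (v^3 + 10*v^2 + 28*v + 22)*(v^3*exp(v) - 8*v^2*exp(2*v) - 3*v^2*exp(v) + v^2 + 24*v*exp(2*v) - 8*v*exp(v) - 3*v + 24*exp(v)))*exp(v)/(v^3*exp(v) - 8*v^2*exp(2*v) - 3*v^2*exp(v) + v^2 + 24*v*exp(2*v) - 8*v*exp(v) - 3*v + 24*exp(v))^2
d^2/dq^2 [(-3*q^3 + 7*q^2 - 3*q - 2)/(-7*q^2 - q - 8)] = 2*(31*q^3 + 1542*q^2 + 114*q - 582)/(343*q^6 + 147*q^5 + 1197*q^4 + 337*q^3 + 1368*q^2 + 192*q + 512)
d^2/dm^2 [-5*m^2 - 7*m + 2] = -10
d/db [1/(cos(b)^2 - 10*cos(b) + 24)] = 2*(cos(b) - 5)*sin(b)/(cos(b)^2 - 10*cos(b) + 24)^2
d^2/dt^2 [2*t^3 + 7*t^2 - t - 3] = 12*t + 14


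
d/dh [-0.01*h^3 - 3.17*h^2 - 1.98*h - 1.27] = -0.03*h^2 - 6.34*h - 1.98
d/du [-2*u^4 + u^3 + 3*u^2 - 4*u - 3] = -8*u^3 + 3*u^2 + 6*u - 4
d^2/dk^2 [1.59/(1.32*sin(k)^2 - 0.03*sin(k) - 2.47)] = (11.081664*sin(k)^4 - 0.188892*sin(k)^3 + 4.115079*sin(k)^2 + 0.259965*sin(k) - 10.370934)/(-1.32*sin(k)^2 + 0.03*sin(k) + 2.47)^3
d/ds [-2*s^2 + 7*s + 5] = 7 - 4*s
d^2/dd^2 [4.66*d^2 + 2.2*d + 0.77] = 9.32000000000000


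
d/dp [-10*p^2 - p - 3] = -20*p - 1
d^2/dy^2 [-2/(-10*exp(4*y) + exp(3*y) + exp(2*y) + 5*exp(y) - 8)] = 2*((-160*exp(3*y) + 9*exp(2*y) + 4*exp(y) + 5)*(-10*exp(4*y) + exp(3*y) + exp(2*y) + 5*exp(y) - 8) - 2*(-40*exp(3*y) + 3*exp(2*y) + 2*exp(y) + 5)^2*exp(y))*exp(y)/(-10*exp(4*y) + exp(3*y) + exp(2*y) + 5*exp(y) - 8)^3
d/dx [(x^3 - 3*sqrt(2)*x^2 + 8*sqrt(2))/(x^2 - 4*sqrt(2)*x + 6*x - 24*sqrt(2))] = (3*x*(x - 2*sqrt(2))*(x^2 - 4*sqrt(2)*x + 6*x - 24*sqrt(2)) - 2*(x - 2*sqrt(2) + 3)*(x^3 - 3*sqrt(2)*x^2 + 8*sqrt(2)))/(x^2 - 4*sqrt(2)*x + 6*x - 24*sqrt(2))^2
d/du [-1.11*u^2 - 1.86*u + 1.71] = -2.22*u - 1.86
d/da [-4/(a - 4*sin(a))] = 4*(1 - 4*cos(a))/(a - 4*sin(a))^2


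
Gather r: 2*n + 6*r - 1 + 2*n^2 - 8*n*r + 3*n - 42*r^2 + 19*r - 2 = 2*n^2 + 5*n - 42*r^2 + r*(25 - 8*n) - 3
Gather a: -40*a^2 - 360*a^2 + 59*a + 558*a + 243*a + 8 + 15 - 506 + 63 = -400*a^2 + 860*a - 420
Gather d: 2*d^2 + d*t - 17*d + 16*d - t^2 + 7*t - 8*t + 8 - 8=2*d^2 + d*(t - 1) - t^2 - t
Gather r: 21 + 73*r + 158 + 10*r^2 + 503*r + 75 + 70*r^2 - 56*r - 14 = 80*r^2 + 520*r + 240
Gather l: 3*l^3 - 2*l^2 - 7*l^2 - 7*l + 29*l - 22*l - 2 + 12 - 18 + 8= 3*l^3 - 9*l^2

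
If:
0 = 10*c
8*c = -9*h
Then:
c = 0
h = 0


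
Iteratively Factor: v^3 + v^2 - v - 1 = (v + 1)*(v^2 - 1) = (v - 1)*(v + 1)*(v + 1)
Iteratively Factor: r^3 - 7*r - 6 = (r - 3)*(r^2 + 3*r + 2) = (r - 3)*(r + 2)*(r + 1)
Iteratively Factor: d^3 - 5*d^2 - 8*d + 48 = (d - 4)*(d^2 - d - 12) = (d - 4)*(d + 3)*(d - 4)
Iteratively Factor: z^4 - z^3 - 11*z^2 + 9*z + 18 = (z - 3)*(z^3 + 2*z^2 - 5*z - 6) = (z - 3)*(z + 3)*(z^2 - z - 2) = (z - 3)*(z + 1)*(z + 3)*(z - 2)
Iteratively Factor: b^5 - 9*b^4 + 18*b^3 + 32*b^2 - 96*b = (b - 4)*(b^4 - 5*b^3 - 2*b^2 + 24*b) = (b - 4)*(b - 3)*(b^3 - 2*b^2 - 8*b) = b*(b - 4)*(b - 3)*(b^2 - 2*b - 8) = b*(b - 4)^2*(b - 3)*(b + 2)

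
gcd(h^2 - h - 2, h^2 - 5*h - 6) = h + 1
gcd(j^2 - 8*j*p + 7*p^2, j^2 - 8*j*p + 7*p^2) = j^2 - 8*j*p + 7*p^2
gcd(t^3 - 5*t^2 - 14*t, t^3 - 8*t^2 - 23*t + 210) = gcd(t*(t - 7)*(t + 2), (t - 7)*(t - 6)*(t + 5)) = t - 7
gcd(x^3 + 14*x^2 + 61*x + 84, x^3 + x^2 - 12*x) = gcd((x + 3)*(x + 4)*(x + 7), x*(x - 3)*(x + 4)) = x + 4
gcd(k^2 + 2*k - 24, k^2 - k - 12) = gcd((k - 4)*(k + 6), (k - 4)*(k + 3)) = k - 4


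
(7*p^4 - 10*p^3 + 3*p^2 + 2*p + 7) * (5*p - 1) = 35*p^5 - 57*p^4 + 25*p^3 + 7*p^2 + 33*p - 7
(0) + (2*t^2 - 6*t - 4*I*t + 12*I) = 2*t^2 - 6*t - 4*I*t + 12*I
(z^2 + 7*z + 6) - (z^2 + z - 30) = 6*z + 36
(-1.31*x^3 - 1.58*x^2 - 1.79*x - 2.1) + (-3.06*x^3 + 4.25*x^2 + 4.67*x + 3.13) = -4.37*x^3 + 2.67*x^2 + 2.88*x + 1.03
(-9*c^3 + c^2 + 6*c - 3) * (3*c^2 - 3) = -27*c^5 + 3*c^4 + 45*c^3 - 12*c^2 - 18*c + 9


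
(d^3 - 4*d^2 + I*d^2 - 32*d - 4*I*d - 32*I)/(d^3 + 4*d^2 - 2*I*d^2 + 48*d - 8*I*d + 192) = (d^2 + d*(-8 + I) - 8*I)/(d^2 - 2*I*d + 48)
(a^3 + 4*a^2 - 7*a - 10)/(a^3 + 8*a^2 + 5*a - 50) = (a + 1)/(a + 5)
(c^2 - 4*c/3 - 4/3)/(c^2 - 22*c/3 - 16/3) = (c - 2)/(c - 8)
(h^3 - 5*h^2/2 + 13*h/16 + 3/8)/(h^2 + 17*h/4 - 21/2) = (16*h^3 - 40*h^2 + 13*h + 6)/(4*(4*h^2 + 17*h - 42))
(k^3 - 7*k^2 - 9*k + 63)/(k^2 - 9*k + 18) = (k^2 - 4*k - 21)/(k - 6)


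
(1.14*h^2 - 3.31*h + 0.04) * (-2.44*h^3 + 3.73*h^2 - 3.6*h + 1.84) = -2.7816*h^5 + 12.3286*h^4 - 16.5479*h^3 + 14.1628*h^2 - 6.2344*h + 0.0736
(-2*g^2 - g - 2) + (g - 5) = -2*g^2 - 7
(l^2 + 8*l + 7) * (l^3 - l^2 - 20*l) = l^5 + 7*l^4 - 21*l^3 - 167*l^2 - 140*l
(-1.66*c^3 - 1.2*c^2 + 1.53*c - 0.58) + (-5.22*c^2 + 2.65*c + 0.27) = -1.66*c^3 - 6.42*c^2 + 4.18*c - 0.31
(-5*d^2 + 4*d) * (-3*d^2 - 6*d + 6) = 15*d^4 + 18*d^3 - 54*d^2 + 24*d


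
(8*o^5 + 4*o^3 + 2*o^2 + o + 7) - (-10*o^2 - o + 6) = 8*o^5 + 4*o^3 + 12*o^2 + 2*o + 1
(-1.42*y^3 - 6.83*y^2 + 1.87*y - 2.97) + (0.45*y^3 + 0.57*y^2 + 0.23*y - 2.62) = -0.97*y^3 - 6.26*y^2 + 2.1*y - 5.59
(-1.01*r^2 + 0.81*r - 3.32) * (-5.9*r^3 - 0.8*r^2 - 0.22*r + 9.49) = 5.959*r^5 - 3.971*r^4 + 19.1622*r^3 - 7.1071*r^2 + 8.4173*r - 31.5068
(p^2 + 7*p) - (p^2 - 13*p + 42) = 20*p - 42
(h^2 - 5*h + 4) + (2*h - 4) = h^2 - 3*h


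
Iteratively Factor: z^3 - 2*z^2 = (z)*(z^2 - 2*z) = z^2*(z - 2)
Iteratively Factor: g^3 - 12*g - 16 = (g + 2)*(g^2 - 2*g - 8) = (g - 4)*(g + 2)*(g + 2)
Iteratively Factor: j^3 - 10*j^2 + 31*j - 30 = (j - 5)*(j^2 - 5*j + 6) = (j - 5)*(j - 2)*(j - 3)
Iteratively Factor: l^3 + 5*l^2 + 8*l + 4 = (l + 1)*(l^2 + 4*l + 4) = (l + 1)*(l + 2)*(l + 2)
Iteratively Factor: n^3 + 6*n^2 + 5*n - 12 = (n - 1)*(n^2 + 7*n + 12) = (n - 1)*(n + 4)*(n + 3)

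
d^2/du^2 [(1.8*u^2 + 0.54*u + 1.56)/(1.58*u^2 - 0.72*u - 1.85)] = (6.791472*u^3 + 54.934704*u^2 - 1.177416*u + 21.619608)/(3.944312*u^6 - 5.392224*u^5 - 11.397804*u^4 + 12.254112*u^3 + 13.34553*u^2 - 7.3926*u - 6.331625)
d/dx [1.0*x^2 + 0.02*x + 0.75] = 2.0*x + 0.02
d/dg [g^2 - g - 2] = 2*g - 1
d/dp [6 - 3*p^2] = -6*p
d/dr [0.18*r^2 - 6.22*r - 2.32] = 0.36*r - 6.22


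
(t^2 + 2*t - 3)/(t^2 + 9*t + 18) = (t - 1)/(t + 6)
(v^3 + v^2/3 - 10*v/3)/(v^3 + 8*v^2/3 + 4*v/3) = (3*v - 5)/(3*v + 2)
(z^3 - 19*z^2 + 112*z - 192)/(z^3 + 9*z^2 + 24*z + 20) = (z^3 - 19*z^2 + 112*z - 192)/(z^3 + 9*z^2 + 24*z + 20)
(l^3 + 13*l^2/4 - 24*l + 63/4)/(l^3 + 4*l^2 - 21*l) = (l - 3/4)/l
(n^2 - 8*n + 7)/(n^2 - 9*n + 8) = (n - 7)/(n - 8)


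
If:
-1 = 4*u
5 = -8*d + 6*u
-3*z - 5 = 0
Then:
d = -13/16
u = -1/4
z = -5/3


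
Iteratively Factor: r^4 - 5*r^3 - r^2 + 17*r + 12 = (r - 3)*(r^3 - 2*r^2 - 7*r - 4) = (r - 3)*(r + 1)*(r^2 - 3*r - 4) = (r - 3)*(r + 1)^2*(r - 4)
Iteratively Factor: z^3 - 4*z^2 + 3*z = (z - 3)*(z^2 - z) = (z - 3)*(z - 1)*(z)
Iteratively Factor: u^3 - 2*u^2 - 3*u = (u)*(u^2 - 2*u - 3) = u*(u + 1)*(u - 3)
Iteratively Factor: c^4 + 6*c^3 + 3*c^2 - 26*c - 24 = (c + 1)*(c^3 + 5*c^2 - 2*c - 24) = (c + 1)*(c + 4)*(c^2 + c - 6) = (c - 2)*(c + 1)*(c + 4)*(c + 3)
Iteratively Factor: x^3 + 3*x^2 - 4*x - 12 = (x + 2)*(x^2 + x - 6) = (x - 2)*(x + 2)*(x + 3)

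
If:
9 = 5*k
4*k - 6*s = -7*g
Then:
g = 6*s/7 - 36/35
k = 9/5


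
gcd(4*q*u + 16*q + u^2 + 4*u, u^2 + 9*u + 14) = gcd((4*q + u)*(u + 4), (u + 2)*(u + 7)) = 1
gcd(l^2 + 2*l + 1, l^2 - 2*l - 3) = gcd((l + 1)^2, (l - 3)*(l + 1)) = l + 1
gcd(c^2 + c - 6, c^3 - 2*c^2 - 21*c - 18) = c + 3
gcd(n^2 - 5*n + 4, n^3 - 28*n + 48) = n - 4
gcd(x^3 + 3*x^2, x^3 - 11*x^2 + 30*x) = x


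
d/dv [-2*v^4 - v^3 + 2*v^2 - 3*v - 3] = -8*v^3 - 3*v^2 + 4*v - 3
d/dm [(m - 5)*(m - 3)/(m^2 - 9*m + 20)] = -1/(m^2 - 8*m + 16)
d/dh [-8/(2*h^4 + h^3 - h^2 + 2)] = 8*h*(8*h^2 + 3*h - 2)/(2*h^4 + h^3 - h^2 + 2)^2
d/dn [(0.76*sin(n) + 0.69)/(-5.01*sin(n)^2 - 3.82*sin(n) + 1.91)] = (3.8076*sin(n)^2 + 6.9138*sin(n) + 4.0874)*cos(n)/(25.1001*sin(n)^4 + 38.2764*sin(n)^3 - 4.5458*sin(n)^2 - 14.5924*sin(n) + 3.6481)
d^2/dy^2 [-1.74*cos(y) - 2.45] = 1.74*cos(y)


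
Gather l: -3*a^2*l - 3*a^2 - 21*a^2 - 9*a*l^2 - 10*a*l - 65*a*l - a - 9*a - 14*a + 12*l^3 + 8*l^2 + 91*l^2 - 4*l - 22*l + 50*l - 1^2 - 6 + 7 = -24*a^2 - 24*a + 12*l^3 + l^2*(99 - 9*a) + l*(-3*a^2 - 75*a + 24)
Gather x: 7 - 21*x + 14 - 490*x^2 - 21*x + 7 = -490*x^2 - 42*x + 28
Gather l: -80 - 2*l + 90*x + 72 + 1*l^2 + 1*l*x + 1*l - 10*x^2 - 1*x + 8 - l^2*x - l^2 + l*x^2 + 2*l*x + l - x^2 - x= -l^2*x + l*(x^2 + 3*x) - 11*x^2 + 88*x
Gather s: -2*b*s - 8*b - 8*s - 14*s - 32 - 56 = -8*b + s*(-2*b - 22) - 88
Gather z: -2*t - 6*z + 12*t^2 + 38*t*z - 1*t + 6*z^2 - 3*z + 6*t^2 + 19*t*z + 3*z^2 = 18*t^2 - 3*t + 9*z^2 + z*(57*t - 9)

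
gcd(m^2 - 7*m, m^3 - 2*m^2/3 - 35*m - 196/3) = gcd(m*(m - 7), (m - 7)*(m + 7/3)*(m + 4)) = m - 7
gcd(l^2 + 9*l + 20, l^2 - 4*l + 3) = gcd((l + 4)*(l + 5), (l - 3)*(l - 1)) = 1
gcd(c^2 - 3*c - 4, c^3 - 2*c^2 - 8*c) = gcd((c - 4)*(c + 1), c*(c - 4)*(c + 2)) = c - 4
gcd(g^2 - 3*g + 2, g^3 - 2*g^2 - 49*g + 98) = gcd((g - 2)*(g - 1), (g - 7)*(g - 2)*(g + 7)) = g - 2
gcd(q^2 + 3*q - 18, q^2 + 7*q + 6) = q + 6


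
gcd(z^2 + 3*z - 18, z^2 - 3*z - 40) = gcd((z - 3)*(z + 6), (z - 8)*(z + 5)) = 1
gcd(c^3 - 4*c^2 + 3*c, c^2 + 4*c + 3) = 1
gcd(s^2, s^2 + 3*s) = s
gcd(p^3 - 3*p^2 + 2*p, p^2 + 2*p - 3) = p - 1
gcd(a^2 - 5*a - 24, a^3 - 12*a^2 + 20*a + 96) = a - 8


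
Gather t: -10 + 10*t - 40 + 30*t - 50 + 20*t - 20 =60*t - 120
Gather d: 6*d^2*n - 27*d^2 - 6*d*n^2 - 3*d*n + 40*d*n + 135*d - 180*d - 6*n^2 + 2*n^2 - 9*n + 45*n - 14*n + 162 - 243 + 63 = d^2*(6*n - 27) + d*(-6*n^2 + 37*n - 45) - 4*n^2 + 22*n - 18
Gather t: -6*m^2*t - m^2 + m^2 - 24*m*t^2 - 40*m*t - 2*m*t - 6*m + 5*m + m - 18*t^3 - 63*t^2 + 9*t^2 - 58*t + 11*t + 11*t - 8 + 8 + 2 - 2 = -18*t^3 + t^2*(-24*m - 54) + t*(-6*m^2 - 42*m - 36)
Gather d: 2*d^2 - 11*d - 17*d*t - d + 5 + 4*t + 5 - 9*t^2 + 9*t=2*d^2 + d*(-17*t - 12) - 9*t^2 + 13*t + 10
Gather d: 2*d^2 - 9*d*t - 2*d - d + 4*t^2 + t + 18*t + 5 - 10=2*d^2 + d*(-9*t - 3) + 4*t^2 + 19*t - 5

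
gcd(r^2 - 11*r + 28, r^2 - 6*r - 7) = r - 7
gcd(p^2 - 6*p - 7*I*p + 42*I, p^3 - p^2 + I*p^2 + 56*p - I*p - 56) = p - 7*I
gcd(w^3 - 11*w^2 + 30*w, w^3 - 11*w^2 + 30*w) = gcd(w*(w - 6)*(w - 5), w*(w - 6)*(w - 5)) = w^3 - 11*w^2 + 30*w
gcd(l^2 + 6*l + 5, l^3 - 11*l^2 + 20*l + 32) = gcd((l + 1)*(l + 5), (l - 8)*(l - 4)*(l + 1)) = l + 1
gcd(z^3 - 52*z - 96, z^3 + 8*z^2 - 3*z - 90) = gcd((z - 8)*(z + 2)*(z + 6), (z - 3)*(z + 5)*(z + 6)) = z + 6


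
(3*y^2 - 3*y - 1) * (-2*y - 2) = -6*y^3 + 8*y + 2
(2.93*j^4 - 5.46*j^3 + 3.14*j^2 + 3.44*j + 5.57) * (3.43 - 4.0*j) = -11.72*j^5 + 31.8899*j^4 - 31.2878*j^3 - 2.9898*j^2 - 10.4808*j + 19.1051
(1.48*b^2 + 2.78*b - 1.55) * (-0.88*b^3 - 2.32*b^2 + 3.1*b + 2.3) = -1.3024*b^5 - 5.88*b^4 - 0.497599999999999*b^3 + 15.618*b^2 + 1.589*b - 3.565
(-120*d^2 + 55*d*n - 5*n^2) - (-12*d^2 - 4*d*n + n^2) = -108*d^2 + 59*d*n - 6*n^2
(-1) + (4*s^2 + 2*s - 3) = 4*s^2 + 2*s - 4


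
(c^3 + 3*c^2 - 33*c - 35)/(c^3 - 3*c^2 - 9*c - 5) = (c + 7)/(c + 1)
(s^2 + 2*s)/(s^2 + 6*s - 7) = s*(s + 2)/(s^2 + 6*s - 7)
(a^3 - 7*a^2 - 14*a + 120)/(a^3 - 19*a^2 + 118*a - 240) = (a + 4)/(a - 8)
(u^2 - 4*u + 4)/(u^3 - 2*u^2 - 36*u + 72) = (u - 2)/(u^2 - 36)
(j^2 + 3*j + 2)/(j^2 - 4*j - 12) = (j + 1)/(j - 6)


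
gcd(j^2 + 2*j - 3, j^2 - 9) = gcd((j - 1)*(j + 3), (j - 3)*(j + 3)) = j + 3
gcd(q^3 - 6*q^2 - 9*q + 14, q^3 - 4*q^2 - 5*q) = 1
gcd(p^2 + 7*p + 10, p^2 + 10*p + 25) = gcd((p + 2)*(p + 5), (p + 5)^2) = p + 5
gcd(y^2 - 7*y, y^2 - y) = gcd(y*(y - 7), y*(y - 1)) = y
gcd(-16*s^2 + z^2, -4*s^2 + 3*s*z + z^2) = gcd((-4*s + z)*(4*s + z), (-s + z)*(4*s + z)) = 4*s + z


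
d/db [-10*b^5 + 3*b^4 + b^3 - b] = -50*b^4 + 12*b^3 + 3*b^2 - 1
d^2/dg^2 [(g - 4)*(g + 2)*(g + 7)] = 6*g + 10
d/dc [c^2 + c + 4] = 2*c + 1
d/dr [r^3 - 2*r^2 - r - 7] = 3*r^2 - 4*r - 1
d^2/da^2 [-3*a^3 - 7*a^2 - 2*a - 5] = -18*a - 14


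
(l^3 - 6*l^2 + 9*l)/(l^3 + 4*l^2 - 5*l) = (l^2 - 6*l + 9)/(l^2 + 4*l - 5)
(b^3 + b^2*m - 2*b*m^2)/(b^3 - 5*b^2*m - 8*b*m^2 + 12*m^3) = b/(b - 6*m)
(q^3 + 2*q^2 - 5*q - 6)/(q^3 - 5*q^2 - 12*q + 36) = (q + 1)/(q - 6)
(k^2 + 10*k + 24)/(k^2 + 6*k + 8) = (k + 6)/(k + 2)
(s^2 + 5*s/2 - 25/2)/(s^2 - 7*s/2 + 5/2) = (s + 5)/(s - 1)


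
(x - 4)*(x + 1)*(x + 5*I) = x^3 - 3*x^2 + 5*I*x^2 - 4*x - 15*I*x - 20*I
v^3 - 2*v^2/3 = v^2*(v - 2/3)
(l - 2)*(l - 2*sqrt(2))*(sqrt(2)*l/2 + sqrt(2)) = sqrt(2)*l^3/2 - 2*l^2 - 2*sqrt(2)*l + 8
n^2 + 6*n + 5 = (n + 1)*(n + 5)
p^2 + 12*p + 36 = (p + 6)^2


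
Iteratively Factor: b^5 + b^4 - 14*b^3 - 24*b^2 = (b - 4)*(b^4 + 5*b^3 + 6*b^2) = (b - 4)*(b + 3)*(b^3 + 2*b^2) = b*(b - 4)*(b + 3)*(b^2 + 2*b) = b*(b - 4)*(b + 2)*(b + 3)*(b)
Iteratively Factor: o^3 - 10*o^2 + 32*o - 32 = (o - 4)*(o^2 - 6*o + 8) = (o - 4)^2*(o - 2)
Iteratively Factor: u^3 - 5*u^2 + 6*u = (u)*(u^2 - 5*u + 6) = u*(u - 3)*(u - 2)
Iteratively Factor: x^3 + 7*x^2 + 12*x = (x)*(x^2 + 7*x + 12) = x*(x + 3)*(x + 4)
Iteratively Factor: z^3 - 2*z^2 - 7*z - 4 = (z + 1)*(z^2 - 3*z - 4) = (z - 4)*(z + 1)*(z + 1)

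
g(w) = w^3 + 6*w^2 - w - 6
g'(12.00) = 575.00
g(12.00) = 2574.00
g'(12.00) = 575.00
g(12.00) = 2574.00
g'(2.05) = 36.21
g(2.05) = 25.78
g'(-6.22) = 40.43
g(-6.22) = -8.29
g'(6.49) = 203.24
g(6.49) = 513.59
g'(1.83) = 31.01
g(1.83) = 18.39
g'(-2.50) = -12.25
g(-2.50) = 18.38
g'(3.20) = 68.12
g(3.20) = 85.01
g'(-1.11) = -10.62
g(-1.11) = 1.13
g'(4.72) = 122.48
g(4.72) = 228.10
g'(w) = 3*w^2 + 12*w - 1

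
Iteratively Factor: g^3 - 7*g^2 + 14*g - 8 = (g - 2)*(g^2 - 5*g + 4) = (g - 2)*(g - 1)*(g - 4)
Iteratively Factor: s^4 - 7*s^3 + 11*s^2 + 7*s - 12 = (s + 1)*(s^3 - 8*s^2 + 19*s - 12) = (s - 3)*(s + 1)*(s^2 - 5*s + 4) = (s - 3)*(s - 1)*(s + 1)*(s - 4)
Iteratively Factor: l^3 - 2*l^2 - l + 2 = (l - 1)*(l^2 - l - 2) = (l - 1)*(l + 1)*(l - 2)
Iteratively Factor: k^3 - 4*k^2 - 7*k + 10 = (k - 1)*(k^2 - 3*k - 10) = (k - 1)*(k + 2)*(k - 5)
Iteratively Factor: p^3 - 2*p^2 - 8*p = (p - 4)*(p^2 + 2*p) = p*(p - 4)*(p + 2)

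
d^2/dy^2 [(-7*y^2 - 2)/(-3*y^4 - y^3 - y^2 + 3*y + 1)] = 2*(189*y^8 + 63*y^7 + 166*y^6 + 468*y^5 + 381*y^4 + 50*y^3 + 45*y^2 - 12*y + 27)/(27*y^12 + 27*y^11 + 36*y^10 - 62*y^9 - 69*y^8 - 78*y^7 + 43*y^6 + 66*y^5 + 51*y^4 - 6*y^3 - 24*y^2 - 9*y - 1)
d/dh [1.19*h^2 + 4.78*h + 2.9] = 2.38*h + 4.78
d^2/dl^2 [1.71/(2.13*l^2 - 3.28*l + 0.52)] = (-15.516198*l^2 + 23.893488*l + 1.71*(4.26*l - 3.28)*(8.52*l - 6.56) - 3.787992)/(2.13*l^2 - 3.28*l + 0.52)^3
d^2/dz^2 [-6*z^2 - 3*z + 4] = -12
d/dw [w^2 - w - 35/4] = 2*w - 1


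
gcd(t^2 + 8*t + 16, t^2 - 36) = 1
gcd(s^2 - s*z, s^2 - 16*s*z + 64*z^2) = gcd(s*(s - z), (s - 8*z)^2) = 1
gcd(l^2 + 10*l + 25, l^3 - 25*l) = l + 5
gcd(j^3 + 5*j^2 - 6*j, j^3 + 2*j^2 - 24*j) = j^2 + 6*j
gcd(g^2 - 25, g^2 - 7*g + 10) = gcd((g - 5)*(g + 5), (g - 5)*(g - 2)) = g - 5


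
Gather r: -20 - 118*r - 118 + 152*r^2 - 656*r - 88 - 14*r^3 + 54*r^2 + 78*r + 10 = -14*r^3 + 206*r^2 - 696*r - 216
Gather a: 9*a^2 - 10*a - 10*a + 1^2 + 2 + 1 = 9*a^2 - 20*a + 4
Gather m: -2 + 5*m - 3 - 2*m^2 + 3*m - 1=-2*m^2 + 8*m - 6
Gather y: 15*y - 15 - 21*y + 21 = 6 - 6*y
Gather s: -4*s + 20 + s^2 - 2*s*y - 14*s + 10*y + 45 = s^2 + s*(-2*y - 18) + 10*y + 65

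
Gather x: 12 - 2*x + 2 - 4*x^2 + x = -4*x^2 - x + 14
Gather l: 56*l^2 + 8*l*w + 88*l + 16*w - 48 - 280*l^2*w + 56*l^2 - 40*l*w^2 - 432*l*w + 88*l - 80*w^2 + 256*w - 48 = l^2*(112 - 280*w) + l*(-40*w^2 - 424*w + 176) - 80*w^2 + 272*w - 96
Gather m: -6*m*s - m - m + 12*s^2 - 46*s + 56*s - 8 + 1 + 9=m*(-6*s - 2) + 12*s^2 + 10*s + 2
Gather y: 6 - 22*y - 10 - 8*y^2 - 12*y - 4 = -8*y^2 - 34*y - 8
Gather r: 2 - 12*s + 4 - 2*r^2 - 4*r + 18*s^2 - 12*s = -2*r^2 - 4*r + 18*s^2 - 24*s + 6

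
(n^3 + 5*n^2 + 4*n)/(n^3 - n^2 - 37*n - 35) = n*(n + 4)/(n^2 - 2*n - 35)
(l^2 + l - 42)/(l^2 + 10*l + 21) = (l - 6)/(l + 3)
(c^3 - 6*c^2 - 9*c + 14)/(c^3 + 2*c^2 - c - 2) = (c - 7)/(c + 1)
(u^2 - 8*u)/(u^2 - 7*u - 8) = u/(u + 1)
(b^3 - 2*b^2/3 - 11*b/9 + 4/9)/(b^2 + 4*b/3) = (9*b^3 - 6*b^2 - 11*b + 4)/(3*b*(3*b + 4))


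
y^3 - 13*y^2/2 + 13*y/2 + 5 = (y - 5)*(y - 2)*(y + 1/2)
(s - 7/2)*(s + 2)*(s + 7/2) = s^3 + 2*s^2 - 49*s/4 - 49/2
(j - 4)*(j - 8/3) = j^2 - 20*j/3 + 32/3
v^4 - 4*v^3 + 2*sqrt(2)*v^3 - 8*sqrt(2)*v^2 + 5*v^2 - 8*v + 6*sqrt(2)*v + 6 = (v - 3)*(v - 1)*(v + sqrt(2))^2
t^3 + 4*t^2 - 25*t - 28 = (t - 4)*(t + 1)*(t + 7)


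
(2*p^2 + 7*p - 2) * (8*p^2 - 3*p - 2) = 16*p^4 + 50*p^3 - 41*p^2 - 8*p + 4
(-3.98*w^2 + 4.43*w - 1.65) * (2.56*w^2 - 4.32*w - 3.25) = -10.1888*w^4 + 28.5344*w^3 - 10.4266*w^2 - 7.2695*w + 5.3625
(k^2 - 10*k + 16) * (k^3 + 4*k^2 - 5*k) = k^5 - 6*k^4 - 29*k^3 + 114*k^2 - 80*k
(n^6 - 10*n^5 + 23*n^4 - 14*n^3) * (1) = n^6 - 10*n^5 + 23*n^4 - 14*n^3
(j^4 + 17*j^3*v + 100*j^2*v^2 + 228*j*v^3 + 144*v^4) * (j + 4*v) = j^5 + 21*j^4*v + 168*j^3*v^2 + 628*j^2*v^3 + 1056*j*v^4 + 576*v^5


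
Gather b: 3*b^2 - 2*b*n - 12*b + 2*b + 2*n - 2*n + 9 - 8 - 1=3*b^2 + b*(-2*n - 10)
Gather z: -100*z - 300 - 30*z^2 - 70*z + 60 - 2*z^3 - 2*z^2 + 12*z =-2*z^3 - 32*z^2 - 158*z - 240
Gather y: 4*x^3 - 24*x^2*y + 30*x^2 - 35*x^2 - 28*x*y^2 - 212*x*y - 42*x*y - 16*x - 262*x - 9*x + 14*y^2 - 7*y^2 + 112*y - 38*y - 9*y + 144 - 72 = 4*x^3 - 5*x^2 - 287*x + y^2*(7 - 28*x) + y*(-24*x^2 - 254*x + 65) + 72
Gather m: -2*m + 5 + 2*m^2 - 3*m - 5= 2*m^2 - 5*m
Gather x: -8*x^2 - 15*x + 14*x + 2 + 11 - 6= -8*x^2 - x + 7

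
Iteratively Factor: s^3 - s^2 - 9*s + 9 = (s - 3)*(s^2 + 2*s - 3) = (s - 3)*(s - 1)*(s + 3)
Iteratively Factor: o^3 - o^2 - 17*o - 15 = (o - 5)*(o^2 + 4*o + 3) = (o - 5)*(o + 1)*(o + 3)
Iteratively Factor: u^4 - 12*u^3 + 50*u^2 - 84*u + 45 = (u - 5)*(u^3 - 7*u^2 + 15*u - 9) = (u - 5)*(u - 3)*(u^2 - 4*u + 3) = (u - 5)*(u - 3)^2*(u - 1)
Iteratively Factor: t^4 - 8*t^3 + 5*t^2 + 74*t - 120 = (t - 2)*(t^3 - 6*t^2 - 7*t + 60) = (t - 5)*(t - 2)*(t^2 - t - 12) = (t - 5)*(t - 2)*(t + 3)*(t - 4)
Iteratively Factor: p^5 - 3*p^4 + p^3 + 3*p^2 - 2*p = (p + 1)*(p^4 - 4*p^3 + 5*p^2 - 2*p) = (p - 1)*(p + 1)*(p^3 - 3*p^2 + 2*p) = (p - 2)*(p - 1)*(p + 1)*(p^2 - p) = p*(p - 2)*(p - 1)*(p + 1)*(p - 1)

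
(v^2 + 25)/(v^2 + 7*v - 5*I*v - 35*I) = (v + 5*I)/(v + 7)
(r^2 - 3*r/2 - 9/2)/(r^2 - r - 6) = (r + 3/2)/(r + 2)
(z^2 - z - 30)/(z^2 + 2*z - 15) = (z - 6)/(z - 3)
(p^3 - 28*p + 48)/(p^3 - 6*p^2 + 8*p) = (p + 6)/p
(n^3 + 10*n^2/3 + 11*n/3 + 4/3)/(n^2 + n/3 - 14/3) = (3*n^3 + 10*n^2 + 11*n + 4)/(3*n^2 + n - 14)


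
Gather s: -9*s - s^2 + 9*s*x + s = -s^2 + s*(9*x - 8)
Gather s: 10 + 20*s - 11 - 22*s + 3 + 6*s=4*s + 2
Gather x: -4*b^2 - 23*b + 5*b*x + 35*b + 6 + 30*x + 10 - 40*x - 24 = -4*b^2 + 12*b + x*(5*b - 10) - 8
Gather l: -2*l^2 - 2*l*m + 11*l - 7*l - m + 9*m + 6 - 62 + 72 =-2*l^2 + l*(4 - 2*m) + 8*m + 16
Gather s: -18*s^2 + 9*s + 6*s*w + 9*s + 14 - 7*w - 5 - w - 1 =-18*s^2 + s*(6*w + 18) - 8*w + 8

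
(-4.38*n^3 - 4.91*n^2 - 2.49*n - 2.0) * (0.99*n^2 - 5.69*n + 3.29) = -4.3362*n^5 + 20.0613*n^4 + 11.0626*n^3 - 3.9658*n^2 + 3.1879*n - 6.58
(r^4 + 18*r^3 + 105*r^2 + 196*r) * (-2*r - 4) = -2*r^5 - 40*r^4 - 282*r^3 - 812*r^2 - 784*r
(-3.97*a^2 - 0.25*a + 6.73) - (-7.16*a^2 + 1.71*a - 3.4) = 3.19*a^2 - 1.96*a + 10.13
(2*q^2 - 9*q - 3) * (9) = 18*q^2 - 81*q - 27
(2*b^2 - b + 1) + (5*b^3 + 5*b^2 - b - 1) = 5*b^3 + 7*b^2 - 2*b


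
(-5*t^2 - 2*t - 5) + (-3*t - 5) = -5*t^2 - 5*t - 10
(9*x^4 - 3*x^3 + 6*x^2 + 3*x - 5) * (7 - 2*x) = -18*x^5 + 69*x^4 - 33*x^3 + 36*x^2 + 31*x - 35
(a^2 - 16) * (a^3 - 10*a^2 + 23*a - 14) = a^5 - 10*a^4 + 7*a^3 + 146*a^2 - 368*a + 224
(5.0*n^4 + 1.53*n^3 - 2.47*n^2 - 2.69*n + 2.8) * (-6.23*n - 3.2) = -31.15*n^5 - 25.5319*n^4 + 10.4921*n^3 + 24.6627*n^2 - 8.836*n - 8.96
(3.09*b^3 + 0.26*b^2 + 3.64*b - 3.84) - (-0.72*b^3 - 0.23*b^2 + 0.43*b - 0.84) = 3.81*b^3 + 0.49*b^2 + 3.21*b - 3.0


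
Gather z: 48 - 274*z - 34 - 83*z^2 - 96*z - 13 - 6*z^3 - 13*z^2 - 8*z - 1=-6*z^3 - 96*z^2 - 378*z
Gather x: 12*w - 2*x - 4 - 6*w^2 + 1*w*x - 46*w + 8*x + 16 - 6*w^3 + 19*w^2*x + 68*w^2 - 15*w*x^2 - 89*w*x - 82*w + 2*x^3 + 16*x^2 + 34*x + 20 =-6*w^3 + 62*w^2 - 116*w + 2*x^3 + x^2*(16 - 15*w) + x*(19*w^2 - 88*w + 40) + 32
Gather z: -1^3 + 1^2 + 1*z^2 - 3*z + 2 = z^2 - 3*z + 2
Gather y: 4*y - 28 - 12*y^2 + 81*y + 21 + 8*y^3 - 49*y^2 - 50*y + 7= 8*y^3 - 61*y^2 + 35*y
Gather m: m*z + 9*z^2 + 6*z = m*z + 9*z^2 + 6*z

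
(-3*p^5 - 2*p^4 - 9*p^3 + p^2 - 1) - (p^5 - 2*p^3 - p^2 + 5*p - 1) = -4*p^5 - 2*p^4 - 7*p^3 + 2*p^2 - 5*p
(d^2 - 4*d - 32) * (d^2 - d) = d^4 - 5*d^3 - 28*d^2 + 32*d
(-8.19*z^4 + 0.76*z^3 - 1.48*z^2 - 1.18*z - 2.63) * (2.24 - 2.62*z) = 21.4578*z^5 - 20.3368*z^4 + 5.58*z^3 - 0.2236*z^2 + 4.2474*z - 5.8912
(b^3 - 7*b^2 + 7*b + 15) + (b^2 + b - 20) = b^3 - 6*b^2 + 8*b - 5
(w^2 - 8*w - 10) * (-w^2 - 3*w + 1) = -w^4 + 5*w^3 + 35*w^2 + 22*w - 10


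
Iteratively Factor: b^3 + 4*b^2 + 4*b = (b)*(b^2 + 4*b + 4) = b*(b + 2)*(b + 2)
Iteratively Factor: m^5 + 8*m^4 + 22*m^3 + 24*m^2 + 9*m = (m + 3)*(m^4 + 5*m^3 + 7*m^2 + 3*m) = m*(m + 3)*(m^3 + 5*m^2 + 7*m + 3) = m*(m + 3)^2*(m^2 + 2*m + 1) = m*(m + 1)*(m + 3)^2*(m + 1)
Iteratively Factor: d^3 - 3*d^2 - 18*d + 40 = (d - 2)*(d^2 - d - 20) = (d - 2)*(d + 4)*(d - 5)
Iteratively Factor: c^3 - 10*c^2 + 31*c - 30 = (c - 2)*(c^2 - 8*c + 15) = (c - 3)*(c - 2)*(c - 5)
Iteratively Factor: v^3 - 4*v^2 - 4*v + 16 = (v + 2)*(v^2 - 6*v + 8) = (v - 4)*(v + 2)*(v - 2)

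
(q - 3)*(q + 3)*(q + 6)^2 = q^4 + 12*q^3 + 27*q^2 - 108*q - 324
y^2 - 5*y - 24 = (y - 8)*(y + 3)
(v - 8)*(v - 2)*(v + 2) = v^3 - 8*v^2 - 4*v + 32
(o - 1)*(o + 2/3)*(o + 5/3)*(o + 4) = o^4 + 16*o^3/3 + 37*o^2/9 - 6*o - 40/9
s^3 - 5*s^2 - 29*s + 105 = (s - 7)*(s - 3)*(s + 5)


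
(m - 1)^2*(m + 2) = m^3 - 3*m + 2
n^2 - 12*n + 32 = (n - 8)*(n - 4)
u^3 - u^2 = u^2*(u - 1)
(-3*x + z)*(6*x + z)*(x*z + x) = -18*x^3*z - 18*x^3 + 3*x^2*z^2 + 3*x^2*z + x*z^3 + x*z^2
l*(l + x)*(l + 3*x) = l^3 + 4*l^2*x + 3*l*x^2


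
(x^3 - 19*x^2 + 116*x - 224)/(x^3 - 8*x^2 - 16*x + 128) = (x - 7)/(x + 4)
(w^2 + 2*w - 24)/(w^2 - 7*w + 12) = (w + 6)/(w - 3)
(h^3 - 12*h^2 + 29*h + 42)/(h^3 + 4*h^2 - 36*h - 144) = (h^2 - 6*h - 7)/(h^2 + 10*h + 24)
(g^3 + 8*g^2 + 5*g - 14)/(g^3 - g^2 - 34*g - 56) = (g^2 + 6*g - 7)/(g^2 - 3*g - 28)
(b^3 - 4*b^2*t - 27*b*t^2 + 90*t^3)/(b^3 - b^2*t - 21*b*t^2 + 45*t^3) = (-b + 6*t)/(-b + 3*t)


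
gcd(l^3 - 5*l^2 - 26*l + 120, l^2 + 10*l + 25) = l + 5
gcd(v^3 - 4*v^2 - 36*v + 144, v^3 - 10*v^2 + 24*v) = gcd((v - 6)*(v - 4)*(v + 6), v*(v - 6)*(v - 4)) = v^2 - 10*v + 24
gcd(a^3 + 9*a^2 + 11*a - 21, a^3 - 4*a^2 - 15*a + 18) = a^2 + 2*a - 3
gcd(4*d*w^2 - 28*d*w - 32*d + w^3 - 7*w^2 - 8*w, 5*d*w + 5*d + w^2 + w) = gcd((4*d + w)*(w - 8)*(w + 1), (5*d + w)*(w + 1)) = w + 1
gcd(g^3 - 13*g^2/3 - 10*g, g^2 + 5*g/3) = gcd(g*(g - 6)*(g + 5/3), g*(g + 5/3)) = g^2 + 5*g/3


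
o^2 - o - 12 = (o - 4)*(o + 3)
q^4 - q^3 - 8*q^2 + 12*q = q*(q - 2)^2*(q + 3)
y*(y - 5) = y^2 - 5*y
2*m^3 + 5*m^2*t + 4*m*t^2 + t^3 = (m + t)^2*(2*m + t)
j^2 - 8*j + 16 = (j - 4)^2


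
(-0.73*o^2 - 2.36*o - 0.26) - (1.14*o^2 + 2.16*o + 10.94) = -1.87*o^2 - 4.52*o - 11.2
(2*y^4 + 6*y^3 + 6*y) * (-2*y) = -4*y^5 - 12*y^4 - 12*y^2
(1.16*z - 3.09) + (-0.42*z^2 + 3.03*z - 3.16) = -0.42*z^2 + 4.19*z - 6.25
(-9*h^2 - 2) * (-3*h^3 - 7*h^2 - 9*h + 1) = 27*h^5 + 63*h^4 + 87*h^3 + 5*h^2 + 18*h - 2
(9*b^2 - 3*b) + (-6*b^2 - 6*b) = 3*b^2 - 9*b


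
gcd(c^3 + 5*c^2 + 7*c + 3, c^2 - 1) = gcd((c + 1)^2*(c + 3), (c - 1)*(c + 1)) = c + 1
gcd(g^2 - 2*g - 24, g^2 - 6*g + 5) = 1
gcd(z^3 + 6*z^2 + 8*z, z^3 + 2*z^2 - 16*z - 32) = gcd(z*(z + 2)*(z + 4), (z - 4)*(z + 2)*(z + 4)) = z^2 + 6*z + 8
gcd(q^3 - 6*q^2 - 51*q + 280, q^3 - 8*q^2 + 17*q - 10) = q - 5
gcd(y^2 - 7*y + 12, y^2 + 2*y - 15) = y - 3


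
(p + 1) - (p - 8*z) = 8*z + 1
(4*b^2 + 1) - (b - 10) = 4*b^2 - b + 11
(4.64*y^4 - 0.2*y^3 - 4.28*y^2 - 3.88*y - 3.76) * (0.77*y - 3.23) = 3.5728*y^5 - 15.1412*y^4 - 2.6496*y^3 + 10.8368*y^2 + 9.6372*y + 12.1448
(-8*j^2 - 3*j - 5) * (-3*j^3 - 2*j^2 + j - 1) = 24*j^5 + 25*j^4 + 13*j^3 + 15*j^2 - 2*j + 5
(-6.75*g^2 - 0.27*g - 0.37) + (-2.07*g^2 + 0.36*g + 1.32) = -8.82*g^2 + 0.09*g + 0.95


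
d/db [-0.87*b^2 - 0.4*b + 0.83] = -1.74*b - 0.4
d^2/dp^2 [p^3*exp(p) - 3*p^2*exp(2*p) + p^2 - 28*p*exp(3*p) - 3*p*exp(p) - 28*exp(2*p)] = p^3*exp(p) - 12*p^2*exp(2*p) + 6*p^2*exp(p) - 252*p*exp(3*p) - 24*p*exp(2*p) + 3*p*exp(p) - 168*exp(3*p) - 118*exp(2*p) - 6*exp(p) + 2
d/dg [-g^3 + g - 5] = 1 - 3*g^2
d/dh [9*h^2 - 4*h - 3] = 18*h - 4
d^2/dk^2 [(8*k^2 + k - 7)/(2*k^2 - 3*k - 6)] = 2*(52*k^3 + 204*k^2 + 162*k + 123)/(8*k^6 - 36*k^5 - 18*k^4 + 189*k^3 + 54*k^2 - 324*k - 216)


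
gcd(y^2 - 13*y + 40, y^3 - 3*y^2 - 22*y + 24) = 1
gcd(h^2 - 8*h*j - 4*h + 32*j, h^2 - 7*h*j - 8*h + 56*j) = 1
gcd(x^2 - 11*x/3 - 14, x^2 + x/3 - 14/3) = x + 7/3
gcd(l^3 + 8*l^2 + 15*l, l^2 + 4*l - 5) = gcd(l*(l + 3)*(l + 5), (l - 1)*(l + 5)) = l + 5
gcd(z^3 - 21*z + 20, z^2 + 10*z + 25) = z + 5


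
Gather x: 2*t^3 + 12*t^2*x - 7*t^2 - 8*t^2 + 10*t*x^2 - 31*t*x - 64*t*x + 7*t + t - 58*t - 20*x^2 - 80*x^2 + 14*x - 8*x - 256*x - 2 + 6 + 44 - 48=2*t^3 - 15*t^2 - 50*t + x^2*(10*t - 100) + x*(12*t^2 - 95*t - 250)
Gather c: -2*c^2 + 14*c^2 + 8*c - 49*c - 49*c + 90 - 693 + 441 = 12*c^2 - 90*c - 162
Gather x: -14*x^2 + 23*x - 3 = -14*x^2 + 23*x - 3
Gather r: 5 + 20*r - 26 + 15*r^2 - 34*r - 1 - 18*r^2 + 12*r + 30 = -3*r^2 - 2*r + 8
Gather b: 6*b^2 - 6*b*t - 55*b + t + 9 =6*b^2 + b*(-6*t - 55) + t + 9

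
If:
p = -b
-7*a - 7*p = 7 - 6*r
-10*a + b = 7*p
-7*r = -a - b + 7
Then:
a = 364/103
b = 455/103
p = -455/103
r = 14/103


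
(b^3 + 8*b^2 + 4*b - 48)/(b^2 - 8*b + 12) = (b^2 + 10*b + 24)/(b - 6)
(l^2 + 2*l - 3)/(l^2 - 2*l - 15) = (l - 1)/(l - 5)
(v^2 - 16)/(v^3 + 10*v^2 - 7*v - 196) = (v + 4)/(v^2 + 14*v + 49)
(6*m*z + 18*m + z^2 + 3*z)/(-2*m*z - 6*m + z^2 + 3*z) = (6*m + z)/(-2*m + z)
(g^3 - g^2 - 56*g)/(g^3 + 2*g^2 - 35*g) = (g - 8)/(g - 5)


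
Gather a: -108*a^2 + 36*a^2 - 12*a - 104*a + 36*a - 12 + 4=-72*a^2 - 80*a - 8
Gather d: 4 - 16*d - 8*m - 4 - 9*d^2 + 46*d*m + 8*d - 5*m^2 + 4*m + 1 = -9*d^2 + d*(46*m - 8) - 5*m^2 - 4*m + 1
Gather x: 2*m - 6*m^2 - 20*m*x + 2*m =-6*m^2 - 20*m*x + 4*m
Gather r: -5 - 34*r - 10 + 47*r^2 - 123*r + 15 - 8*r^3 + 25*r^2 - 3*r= -8*r^3 + 72*r^2 - 160*r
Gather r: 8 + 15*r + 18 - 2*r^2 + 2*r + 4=-2*r^2 + 17*r + 30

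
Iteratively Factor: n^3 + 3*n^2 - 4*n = (n)*(n^2 + 3*n - 4) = n*(n + 4)*(n - 1)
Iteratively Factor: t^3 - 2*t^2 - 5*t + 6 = (t - 1)*(t^2 - t - 6) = (t - 3)*(t - 1)*(t + 2)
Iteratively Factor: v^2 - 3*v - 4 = (v + 1)*(v - 4)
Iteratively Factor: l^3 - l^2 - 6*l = (l - 3)*(l^2 + 2*l) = (l - 3)*(l + 2)*(l)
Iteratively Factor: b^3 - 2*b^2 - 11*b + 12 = (b - 4)*(b^2 + 2*b - 3) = (b - 4)*(b - 1)*(b + 3)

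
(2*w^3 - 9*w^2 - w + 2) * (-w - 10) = -2*w^4 - 11*w^3 + 91*w^2 + 8*w - 20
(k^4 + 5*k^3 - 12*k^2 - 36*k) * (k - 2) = k^5 + 3*k^4 - 22*k^3 - 12*k^2 + 72*k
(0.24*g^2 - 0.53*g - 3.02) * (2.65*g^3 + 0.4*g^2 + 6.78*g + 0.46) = 0.636*g^5 - 1.3085*g^4 - 6.5878*g^3 - 4.691*g^2 - 20.7194*g - 1.3892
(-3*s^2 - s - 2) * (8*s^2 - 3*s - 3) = -24*s^4 + s^3 - 4*s^2 + 9*s + 6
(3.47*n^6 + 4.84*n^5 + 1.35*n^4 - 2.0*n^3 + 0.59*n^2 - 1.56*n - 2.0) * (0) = 0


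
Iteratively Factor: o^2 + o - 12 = (o + 4)*(o - 3)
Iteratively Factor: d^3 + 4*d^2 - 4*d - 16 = (d + 4)*(d^2 - 4) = (d - 2)*(d + 4)*(d + 2)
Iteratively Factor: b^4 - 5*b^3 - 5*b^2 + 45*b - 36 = (b - 1)*(b^3 - 4*b^2 - 9*b + 36) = (b - 3)*(b - 1)*(b^2 - b - 12) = (b - 3)*(b - 1)*(b + 3)*(b - 4)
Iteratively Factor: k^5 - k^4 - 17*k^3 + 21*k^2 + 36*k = (k)*(k^4 - k^3 - 17*k^2 + 21*k + 36) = k*(k + 1)*(k^3 - 2*k^2 - 15*k + 36) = k*(k + 1)*(k + 4)*(k^2 - 6*k + 9) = k*(k - 3)*(k + 1)*(k + 4)*(k - 3)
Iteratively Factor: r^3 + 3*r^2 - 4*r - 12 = (r + 2)*(r^2 + r - 6) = (r - 2)*(r + 2)*(r + 3)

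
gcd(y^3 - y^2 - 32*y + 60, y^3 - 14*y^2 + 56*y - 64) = y - 2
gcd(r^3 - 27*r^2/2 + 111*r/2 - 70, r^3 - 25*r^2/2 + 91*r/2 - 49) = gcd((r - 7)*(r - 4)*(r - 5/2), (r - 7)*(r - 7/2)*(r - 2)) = r - 7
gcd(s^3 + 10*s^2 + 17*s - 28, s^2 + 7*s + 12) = s + 4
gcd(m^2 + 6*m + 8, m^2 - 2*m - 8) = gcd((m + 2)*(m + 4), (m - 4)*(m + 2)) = m + 2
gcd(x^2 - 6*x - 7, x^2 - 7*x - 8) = x + 1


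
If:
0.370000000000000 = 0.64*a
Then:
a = 0.58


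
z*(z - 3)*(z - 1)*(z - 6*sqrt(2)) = z^4 - 6*sqrt(2)*z^3 - 4*z^3 + 3*z^2 + 24*sqrt(2)*z^2 - 18*sqrt(2)*z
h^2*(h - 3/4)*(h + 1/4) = h^4 - h^3/2 - 3*h^2/16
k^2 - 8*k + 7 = (k - 7)*(k - 1)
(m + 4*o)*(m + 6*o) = m^2 + 10*m*o + 24*o^2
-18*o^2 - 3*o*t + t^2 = (-6*o + t)*(3*o + t)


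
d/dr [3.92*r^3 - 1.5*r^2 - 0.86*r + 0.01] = 11.76*r^2 - 3.0*r - 0.86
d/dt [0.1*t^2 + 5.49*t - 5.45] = 0.2*t + 5.49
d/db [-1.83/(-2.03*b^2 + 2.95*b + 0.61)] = (5.3985 - 7.4298*b)/(-2.03*b^2 + 2.95*b + 0.61)^2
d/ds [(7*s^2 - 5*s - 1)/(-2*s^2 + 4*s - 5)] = (18*s^2 - 74*s + 29)/(4*s^4 - 16*s^3 + 36*s^2 - 40*s + 25)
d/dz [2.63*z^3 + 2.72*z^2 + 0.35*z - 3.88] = 7.89*z^2 + 5.44*z + 0.35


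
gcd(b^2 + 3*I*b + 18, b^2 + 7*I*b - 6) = b + 6*I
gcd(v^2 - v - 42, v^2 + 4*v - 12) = v + 6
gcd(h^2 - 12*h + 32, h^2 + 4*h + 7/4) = 1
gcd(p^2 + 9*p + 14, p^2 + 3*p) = 1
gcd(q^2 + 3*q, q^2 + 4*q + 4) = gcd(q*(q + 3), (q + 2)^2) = 1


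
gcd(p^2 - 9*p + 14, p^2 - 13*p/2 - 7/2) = p - 7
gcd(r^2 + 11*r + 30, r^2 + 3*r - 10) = r + 5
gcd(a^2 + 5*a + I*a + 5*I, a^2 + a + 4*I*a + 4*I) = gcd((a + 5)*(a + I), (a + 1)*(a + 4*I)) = 1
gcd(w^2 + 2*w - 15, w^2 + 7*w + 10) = w + 5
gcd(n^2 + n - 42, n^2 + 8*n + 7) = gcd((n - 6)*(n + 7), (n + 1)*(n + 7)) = n + 7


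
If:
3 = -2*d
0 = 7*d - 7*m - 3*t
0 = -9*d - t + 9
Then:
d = -3/2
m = -78/7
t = 45/2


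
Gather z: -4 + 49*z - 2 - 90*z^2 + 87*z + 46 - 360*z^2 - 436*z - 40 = -450*z^2 - 300*z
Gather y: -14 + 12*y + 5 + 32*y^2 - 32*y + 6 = 32*y^2 - 20*y - 3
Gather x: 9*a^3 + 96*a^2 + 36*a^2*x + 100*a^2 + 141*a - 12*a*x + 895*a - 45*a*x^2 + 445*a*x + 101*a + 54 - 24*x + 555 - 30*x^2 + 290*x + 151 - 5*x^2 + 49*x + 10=9*a^3 + 196*a^2 + 1137*a + x^2*(-45*a - 35) + x*(36*a^2 + 433*a + 315) + 770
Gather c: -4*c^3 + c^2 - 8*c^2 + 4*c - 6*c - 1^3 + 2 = -4*c^3 - 7*c^2 - 2*c + 1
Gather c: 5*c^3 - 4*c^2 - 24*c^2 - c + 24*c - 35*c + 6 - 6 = 5*c^3 - 28*c^2 - 12*c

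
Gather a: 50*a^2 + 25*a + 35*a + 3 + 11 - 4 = 50*a^2 + 60*a + 10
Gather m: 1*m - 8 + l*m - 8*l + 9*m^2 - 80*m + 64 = -8*l + 9*m^2 + m*(l - 79) + 56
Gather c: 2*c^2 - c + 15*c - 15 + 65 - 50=2*c^2 + 14*c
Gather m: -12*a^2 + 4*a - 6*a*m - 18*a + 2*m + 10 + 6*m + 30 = -12*a^2 - 14*a + m*(8 - 6*a) + 40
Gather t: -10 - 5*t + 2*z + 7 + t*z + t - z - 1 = t*(z - 4) + z - 4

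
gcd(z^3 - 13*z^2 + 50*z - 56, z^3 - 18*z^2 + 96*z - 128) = z - 2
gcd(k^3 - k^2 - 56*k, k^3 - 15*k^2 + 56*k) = k^2 - 8*k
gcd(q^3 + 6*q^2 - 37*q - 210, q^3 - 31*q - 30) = q^2 - q - 30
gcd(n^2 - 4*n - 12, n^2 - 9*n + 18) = n - 6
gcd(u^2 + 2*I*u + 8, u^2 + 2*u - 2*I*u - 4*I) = u - 2*I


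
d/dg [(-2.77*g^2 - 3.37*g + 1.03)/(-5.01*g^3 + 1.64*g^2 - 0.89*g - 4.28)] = (-13.8777*g^4 - 33.7674*g^3 + 23.473*g^2 + 20.3328*g + 15.3403)/(25.1001*g^6 - 16.4328*g^5 + 11.6074*g^4 + 39.9664*g^3 - 13.2463*g^2 + 7.6184*g + 18.3184)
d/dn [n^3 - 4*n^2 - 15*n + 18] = 3*n^2 - 8*n - 15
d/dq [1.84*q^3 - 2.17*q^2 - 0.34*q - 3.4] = 5.52*q^2 - 4.34*q - 0.34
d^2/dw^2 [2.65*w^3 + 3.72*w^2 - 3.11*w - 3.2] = 15.9*w + 7.44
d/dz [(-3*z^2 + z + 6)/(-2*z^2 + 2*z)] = (-z^2 + 6*z - 3)/(z^2*(z^2 - 2*z + 1))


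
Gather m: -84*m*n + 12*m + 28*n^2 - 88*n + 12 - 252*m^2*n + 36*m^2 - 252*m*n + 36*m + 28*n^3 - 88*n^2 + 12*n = m^2*(36 - 252*n) + m*(48 - 336*n) + 28*n^3 - 60*n^2 - 76*n + 12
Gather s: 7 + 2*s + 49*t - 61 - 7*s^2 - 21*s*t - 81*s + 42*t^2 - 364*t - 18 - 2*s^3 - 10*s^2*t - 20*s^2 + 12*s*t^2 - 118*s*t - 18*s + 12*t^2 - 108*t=-2*s^3 + s^2*(-10*t - 27) + s*(12*t^2 - 139*t - 97) + 54*t^2 - 423*t - 72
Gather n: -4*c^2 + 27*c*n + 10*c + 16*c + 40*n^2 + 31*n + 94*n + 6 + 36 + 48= -4*c^2 + 26*c + 40*n^2 + n*(27*c + 125) + 90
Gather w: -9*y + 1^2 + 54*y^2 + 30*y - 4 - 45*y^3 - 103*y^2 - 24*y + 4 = -45*y^3 - 49*y^2 - 3*y + 1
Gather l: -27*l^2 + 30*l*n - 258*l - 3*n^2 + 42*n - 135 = -27*l^2 + l*(30*n - 258) - 3*n^2 + 42*n - 135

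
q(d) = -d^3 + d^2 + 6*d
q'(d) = -3*d^2 + 2*d + 6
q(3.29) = -5.05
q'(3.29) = -19.89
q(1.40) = 7.62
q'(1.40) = 2.92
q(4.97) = -68.24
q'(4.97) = -58.16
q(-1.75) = -2.08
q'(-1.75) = -6.69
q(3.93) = -21.67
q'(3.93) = -32.47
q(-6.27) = 248.18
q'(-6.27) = -124.48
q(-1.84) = -1.42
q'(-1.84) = -7.84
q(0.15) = 0.92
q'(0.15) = 6.23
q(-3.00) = 18.00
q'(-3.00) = -27.00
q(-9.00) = 756.00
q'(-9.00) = -255.00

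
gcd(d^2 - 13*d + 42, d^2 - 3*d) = 1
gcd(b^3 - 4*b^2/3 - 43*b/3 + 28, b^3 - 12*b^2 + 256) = b + 4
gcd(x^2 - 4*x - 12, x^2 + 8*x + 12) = x + 2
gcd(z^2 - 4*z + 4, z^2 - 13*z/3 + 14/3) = z - 2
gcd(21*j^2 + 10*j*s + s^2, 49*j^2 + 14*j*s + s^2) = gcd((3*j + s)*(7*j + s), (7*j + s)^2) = 7*j + s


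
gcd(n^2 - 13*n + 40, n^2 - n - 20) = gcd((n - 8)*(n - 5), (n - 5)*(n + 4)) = n - 5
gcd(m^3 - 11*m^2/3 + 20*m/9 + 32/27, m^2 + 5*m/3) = 1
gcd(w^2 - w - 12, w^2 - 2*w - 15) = w + 3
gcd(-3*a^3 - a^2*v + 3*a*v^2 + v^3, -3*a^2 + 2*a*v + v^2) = -3*a^2 + 2*a*v + v^2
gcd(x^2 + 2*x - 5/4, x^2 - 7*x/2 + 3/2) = x - 1/2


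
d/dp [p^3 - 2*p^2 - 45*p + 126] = 3*p^2 - 4*p - 45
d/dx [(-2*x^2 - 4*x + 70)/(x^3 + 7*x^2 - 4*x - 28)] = 2*(x^2 - 10*x + 4)/(x^4 - 8*x^2 + 16)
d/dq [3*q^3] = 9*q^2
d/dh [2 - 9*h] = -9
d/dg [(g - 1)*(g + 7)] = 2*g + 6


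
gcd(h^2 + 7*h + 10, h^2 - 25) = h + 5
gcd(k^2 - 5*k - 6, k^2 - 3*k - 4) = k + 1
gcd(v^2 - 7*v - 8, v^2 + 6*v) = 1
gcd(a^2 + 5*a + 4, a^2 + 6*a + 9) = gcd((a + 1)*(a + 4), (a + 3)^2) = 1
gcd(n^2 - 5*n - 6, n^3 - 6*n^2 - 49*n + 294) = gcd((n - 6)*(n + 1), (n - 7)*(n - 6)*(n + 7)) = n - 6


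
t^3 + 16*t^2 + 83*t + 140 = (t + 4)*(t + 5)*(t + 7)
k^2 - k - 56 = (k - 8)*(k + 7)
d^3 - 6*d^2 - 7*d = d*(d - 7)*(d + 1)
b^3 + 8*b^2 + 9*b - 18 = (b - 1)*(b + 3)*(b + 6)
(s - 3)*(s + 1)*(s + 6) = s^3 + 4*s^2 - 15*s - 18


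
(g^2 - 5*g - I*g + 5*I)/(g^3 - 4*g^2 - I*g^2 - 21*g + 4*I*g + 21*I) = (g - 5)/(g^2 - 4*g - 21)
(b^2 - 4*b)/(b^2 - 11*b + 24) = b*(b - 4)/(b^2 - 11*b + 24)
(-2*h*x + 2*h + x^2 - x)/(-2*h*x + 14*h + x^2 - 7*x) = (x - 1)/(x - 7)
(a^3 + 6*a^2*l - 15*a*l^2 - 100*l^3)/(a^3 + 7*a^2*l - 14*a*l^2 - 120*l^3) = (a + 5*l)/(a + 6*l)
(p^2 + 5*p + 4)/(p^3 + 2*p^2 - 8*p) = (p + 1)/(p*(p - 2))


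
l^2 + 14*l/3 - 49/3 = (l - 7/3)*(l + 7)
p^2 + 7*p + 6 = (p + 1)*(p + 6)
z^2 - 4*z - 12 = (z - 6)*(z + 2)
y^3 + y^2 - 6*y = y*(y - 2)*(y + 3)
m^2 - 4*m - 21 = (m - 7)*(m + 3)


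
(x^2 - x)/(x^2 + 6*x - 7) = x/(x + 7)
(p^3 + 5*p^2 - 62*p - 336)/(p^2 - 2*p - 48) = p + 7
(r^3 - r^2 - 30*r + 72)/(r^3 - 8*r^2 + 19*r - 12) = (r + 6)/(r - 1)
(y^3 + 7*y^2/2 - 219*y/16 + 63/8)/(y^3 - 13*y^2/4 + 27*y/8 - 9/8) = (4*y^2 + 17*y - 42)/(2*(2*y^2 - 5*y + 3))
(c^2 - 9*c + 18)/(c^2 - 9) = (c - 6)/(c + 3)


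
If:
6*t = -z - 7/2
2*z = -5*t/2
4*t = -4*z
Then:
No Solution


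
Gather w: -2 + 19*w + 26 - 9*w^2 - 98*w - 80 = -9*w^2 - 79*w - 56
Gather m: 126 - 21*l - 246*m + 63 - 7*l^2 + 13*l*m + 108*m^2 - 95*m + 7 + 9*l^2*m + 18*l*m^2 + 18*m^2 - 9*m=-7*l^2 - 21*l + m^2*(18*l + 126) + m*(9*l^2 + 13*l - 350) + 196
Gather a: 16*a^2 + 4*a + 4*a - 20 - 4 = 16*a^2 + 8*a - 24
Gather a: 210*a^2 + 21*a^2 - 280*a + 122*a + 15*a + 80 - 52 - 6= 231*a^2 - 143*a + 22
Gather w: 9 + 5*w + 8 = 5*w + 17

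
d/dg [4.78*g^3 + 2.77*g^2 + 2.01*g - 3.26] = 14.34*g^2 + 5.54*g + 2.01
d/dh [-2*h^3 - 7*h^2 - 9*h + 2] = -6*h^2 - 14*h - 9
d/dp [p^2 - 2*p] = 2*p - 2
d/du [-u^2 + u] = 1 - 2*u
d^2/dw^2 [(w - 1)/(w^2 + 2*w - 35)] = 2*(4*(w - 1)*(w + 1)^2 - (3*w + 1)*(w^2 + 2*w - 35))/(w^2 + 2*w - 35)^3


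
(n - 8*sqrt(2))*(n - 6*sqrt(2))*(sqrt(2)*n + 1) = sqrt(2)*n^3 - 27*n^2 + 82*sqrt(2)*n + 96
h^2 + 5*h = h*(h + 5)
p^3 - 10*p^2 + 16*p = p*(p - 8)*(p - 2)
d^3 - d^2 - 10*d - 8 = (d - 4)*(d + 1)*(d + 2)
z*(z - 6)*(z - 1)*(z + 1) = z^4 - 6*z^3 - z^2 + 6*z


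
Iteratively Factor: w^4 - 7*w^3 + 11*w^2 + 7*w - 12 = (w - 4)*(w^3 - 3*w^2 - w + 3) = (w - 4)*(w - 3)*(w^2 - 1) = (w - 4)*(w - 3)*(w + 1)*(w - 1)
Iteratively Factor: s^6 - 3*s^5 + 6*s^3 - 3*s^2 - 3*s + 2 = (s + 1)*(s^5 - 4*s^4 + 4*s^3 + 2*s^2 - 5*s + 2) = (s - 1)*(s + 1)*(s^4 - 3*s^3 + s^2 + 3*s - 2) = (s - 1)^2*(s + 1)*(s^3 - 2*s^2 - s + 2) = (s - 1)^2*(s + 1)^2*(s^2 - 3*s + 2) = (s - 1)^3*(s + 1)^2*(s - 2)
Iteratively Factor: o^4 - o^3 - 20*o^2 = (o)*(o^3 - o^2 - 20*o) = o*(o - 5)*(o^2 + 4*o) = o^2*(o - 5)*(o + 4)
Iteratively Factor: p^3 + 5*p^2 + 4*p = (p)*(p^2 + 5*p + 4) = p*(p + 1)*(p + 4)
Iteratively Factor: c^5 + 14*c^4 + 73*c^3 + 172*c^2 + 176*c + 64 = (c + 4)*(c^4 + 10*c^3 + 33*c^2 + 40*c + 16) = (c + 4)^2*(c^3 + 6*c^2 + 9*c + 4) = (c + 4)^3*(c^2 + 2*c + 1) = (c + 1)*(c + 4)^3*(c + 1)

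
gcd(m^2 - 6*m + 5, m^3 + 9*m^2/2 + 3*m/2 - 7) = m - 1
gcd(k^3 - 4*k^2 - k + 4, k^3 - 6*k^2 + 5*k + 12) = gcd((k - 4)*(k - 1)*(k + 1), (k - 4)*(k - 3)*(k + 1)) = k^2 - 3*k - 4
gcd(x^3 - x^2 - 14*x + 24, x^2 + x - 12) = x^2 + x - 12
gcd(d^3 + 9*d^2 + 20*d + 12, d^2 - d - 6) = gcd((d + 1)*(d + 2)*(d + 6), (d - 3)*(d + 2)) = d + 2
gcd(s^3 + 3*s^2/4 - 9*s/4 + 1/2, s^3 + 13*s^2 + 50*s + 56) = s + 2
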